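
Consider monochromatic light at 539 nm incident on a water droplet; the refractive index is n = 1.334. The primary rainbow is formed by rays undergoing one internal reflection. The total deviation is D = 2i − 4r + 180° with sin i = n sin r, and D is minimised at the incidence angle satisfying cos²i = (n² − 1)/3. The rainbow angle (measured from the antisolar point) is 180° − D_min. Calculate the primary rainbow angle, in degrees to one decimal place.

cos²i = (1.77956 − 1)/3 = 0.25985; i = arccos(0.50976) = 59.352°.
sin r = sin 59.352°/1.334 = 0.64492; r = 40.159°.
D_min = 2·59.352° − 4·40.159° + 180° = 138.067°.
Rainbow angle = 180° − D_min = 41.933°.

41.9°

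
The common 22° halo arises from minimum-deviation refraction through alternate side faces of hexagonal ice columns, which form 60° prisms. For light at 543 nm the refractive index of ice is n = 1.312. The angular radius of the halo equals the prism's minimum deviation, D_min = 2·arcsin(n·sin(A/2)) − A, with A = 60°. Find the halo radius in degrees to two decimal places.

21.99°

n·sin(A/2) = 1.312 × sin 30° = 1.312 × 0.5000 = 0.6560.
D_min = 2·arcsin(0.6560) − 60° = 2 × 40.996° − 60° = 21.991°.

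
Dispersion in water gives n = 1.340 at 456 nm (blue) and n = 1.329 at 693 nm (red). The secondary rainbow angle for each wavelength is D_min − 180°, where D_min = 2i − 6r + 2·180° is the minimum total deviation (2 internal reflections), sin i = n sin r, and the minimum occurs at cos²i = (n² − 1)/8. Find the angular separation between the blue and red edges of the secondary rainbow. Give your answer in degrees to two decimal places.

At 456 nm (n = 1.340): cos²i = 0.09945 → i = 71.618°, r = 45.088°, D_min = 232.709°, rainbow angle = 52.709°.
At 693 nm (n = 1.329): cos²i = 0.09578 → i = 71.972°, r = 45.685°, D_min = 229.837°, rainbow angle = 49.837°.
Angular width = |52.709° − 49.837°| = 2.872°.

2.87°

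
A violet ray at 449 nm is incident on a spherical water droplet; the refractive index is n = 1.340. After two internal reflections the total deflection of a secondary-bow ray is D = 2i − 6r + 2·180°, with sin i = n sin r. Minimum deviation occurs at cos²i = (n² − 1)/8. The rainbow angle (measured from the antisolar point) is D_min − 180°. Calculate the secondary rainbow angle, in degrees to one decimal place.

cos²i = (1.79560 − 1)/8 = 0.09945; i = arccos(0.31536) = 71.618°.
sin r = sin 71.618°/1.340 = 0.70819; r = 45.088°.
D_min = 2·71.618° − 6·45.088° + 360° = 232.709°.
Rainbow angle = D_min − 180° = 52.709°.

52.7°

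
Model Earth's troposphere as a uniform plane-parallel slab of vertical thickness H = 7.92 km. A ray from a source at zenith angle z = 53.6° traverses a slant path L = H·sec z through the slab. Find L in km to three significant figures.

13.3 km

sec z = 1/cos 53.6° = 1.6852.
L = 7.92 × 1.6852 = 13.346 km.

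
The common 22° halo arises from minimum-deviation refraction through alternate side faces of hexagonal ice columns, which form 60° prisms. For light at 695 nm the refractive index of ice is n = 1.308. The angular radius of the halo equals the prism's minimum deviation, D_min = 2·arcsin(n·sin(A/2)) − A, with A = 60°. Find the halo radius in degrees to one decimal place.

21.7°

n·sin(A/2) = 1.308 × sin 30° = 1.308 × 0.5000 = 0.6540.
D_min = 2·arcsin(0.6540) − 60° = 2 × 40.844° − 60° = 21.688°.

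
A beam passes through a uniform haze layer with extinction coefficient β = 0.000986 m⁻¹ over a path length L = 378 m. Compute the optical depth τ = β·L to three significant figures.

τ = β·L = 0.000986 × 378 = 0.3727.

0.373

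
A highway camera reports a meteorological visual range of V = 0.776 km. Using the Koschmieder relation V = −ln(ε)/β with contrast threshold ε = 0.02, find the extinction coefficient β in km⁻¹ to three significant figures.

β = −ln(0.02) / V = 3.912 / 0.776 = 5.0413 km⁻¹.

5.04 km⁻¹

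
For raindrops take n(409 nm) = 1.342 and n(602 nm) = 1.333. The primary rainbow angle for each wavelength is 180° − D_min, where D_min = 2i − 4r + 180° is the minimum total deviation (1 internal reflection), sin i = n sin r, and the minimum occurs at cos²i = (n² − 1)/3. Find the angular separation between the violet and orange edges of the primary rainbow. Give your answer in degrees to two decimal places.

At 409 nm (n = 1.342): cos²i = 0.26699 → i = 58.888°, r = 39.641°, D_min = 139.213°, rainbow angle = 40.787°.
At 602 nm (n = 1.333): cos²i = 0.25896 → i = 59.410°, r = 40.225°, D_min = 137.922°, rainbow angle = 42.078°.
Angular width = |40.787° − 42.078°| = 1.291°.

1.29°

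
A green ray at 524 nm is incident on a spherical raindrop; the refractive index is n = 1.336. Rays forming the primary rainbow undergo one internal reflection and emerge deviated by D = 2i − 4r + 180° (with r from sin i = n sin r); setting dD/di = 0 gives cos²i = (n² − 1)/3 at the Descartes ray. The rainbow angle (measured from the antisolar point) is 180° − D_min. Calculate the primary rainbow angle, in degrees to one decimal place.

41.6°

cos²i = (1.78490 − 1)/3 = 0.26163; i = arccos(0.51150) = 59.236°.
sin r = sin 59.236°/1.336 = 0.64318; r = 40.029°.
D_min = 2·59.236° − 4·40.029° + 180° = 138.356°.
Rainbow angle = 180° − D_min = 41.644°.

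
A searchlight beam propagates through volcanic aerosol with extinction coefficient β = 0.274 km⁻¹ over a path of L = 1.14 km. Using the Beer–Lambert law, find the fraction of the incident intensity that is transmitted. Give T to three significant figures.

τ = β·L = 0.274 × 1.14 = 0.3124.
T = exp(−0.3124) = 0.7317.

0.732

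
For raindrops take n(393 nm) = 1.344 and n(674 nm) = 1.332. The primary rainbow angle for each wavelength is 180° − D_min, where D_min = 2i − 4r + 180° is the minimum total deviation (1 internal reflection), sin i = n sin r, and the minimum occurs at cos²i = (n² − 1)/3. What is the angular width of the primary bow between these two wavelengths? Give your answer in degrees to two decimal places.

1.72°

At 393 nm (n = 1.344): cos²i = 0.26878 → i = 58.772°, r = 39.512°, D_min = 139.495°, rainbow angle = 40.505°.
At 674 nm (n = 1.332): cos²i = 0.25807 → i = 59.469°, r = 40.290°, D_min = 137.776°, rainbow angle = 42.224°.
Angular width = |40.505° − 42.224°| = 1.719°.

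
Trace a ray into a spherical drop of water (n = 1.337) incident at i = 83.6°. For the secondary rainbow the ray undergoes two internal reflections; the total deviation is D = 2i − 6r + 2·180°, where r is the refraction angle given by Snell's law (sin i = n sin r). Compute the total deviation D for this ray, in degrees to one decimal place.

sin r = sin 83.6° / 1.337 = 0.9938/1.337 = 0.7433; r = 48.01°.
D = 2·83.6° − 6·48.01° + 2·180° = 167.20° − 288.07° + 360° = 239.13°.

239.1°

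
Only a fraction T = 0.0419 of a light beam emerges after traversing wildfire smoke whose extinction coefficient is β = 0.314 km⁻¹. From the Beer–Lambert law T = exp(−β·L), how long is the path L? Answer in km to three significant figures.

10.1 km

Beer–Lambert: T = exp(−βL) ⇒ L = −ln(T)/β = −ln(0.0419)/0.314 = 3.1725/0.314 = 10.1 km.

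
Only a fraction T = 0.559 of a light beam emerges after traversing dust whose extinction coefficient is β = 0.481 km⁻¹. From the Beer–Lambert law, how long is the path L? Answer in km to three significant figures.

1.21 km

Beer–Lambert: T = exp(−βL) ⇒ L = −ln(T)/β = −ln(0.559)/0.481 = 0.5816/0.481 = 1.209 km.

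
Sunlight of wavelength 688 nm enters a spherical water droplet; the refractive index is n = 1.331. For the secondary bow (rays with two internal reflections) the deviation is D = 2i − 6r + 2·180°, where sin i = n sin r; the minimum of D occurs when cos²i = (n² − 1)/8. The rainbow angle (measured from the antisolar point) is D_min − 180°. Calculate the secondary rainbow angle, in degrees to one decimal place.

cos²i = (1.77156 − 1)/8 = 0.09645; i = arccos(0.31056) = 71.907°.
sin r = sin 71.907°/1.331 = 0.71417; r = 45.575°.
D_min = 2·71.907° − 6·45.575° + 360° = 230.365°.
Rainbow angle = D_min − 180° = 50.365°.

50.4°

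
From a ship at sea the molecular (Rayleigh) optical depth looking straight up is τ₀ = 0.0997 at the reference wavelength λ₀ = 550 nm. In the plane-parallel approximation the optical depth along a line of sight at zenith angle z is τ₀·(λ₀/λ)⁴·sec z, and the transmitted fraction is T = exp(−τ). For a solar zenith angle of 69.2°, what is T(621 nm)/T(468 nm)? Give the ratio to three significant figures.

1.44

Airmass: sec 69.2° = 2.8161.
τ(621 nm) = 0.0997 × (550/621)⁴ × 2.8161 = 0.0997 × 0.6153 × 2.8161 = 0.1728.
τ(468 nm) = 0.0997 × (550/468)⁴ × 2.8161 = 0.0997 × 1.9075 × 2.8161 = 0.5356.
T(621)/T(468) = exp(τ_B − τ_A) = exp(0.3628) = 1.4374.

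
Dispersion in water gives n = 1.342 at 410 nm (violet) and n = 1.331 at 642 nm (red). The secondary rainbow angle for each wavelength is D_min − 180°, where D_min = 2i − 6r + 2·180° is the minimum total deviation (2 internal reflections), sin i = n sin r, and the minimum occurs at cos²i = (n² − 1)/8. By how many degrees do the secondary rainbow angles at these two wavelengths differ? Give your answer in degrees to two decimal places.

2.86°

At 410 nm (n = 1.342): cos²i = 0.10012 → i = 71.554°, r = 44.981°, D_min = 233.222°, rainbow angle = 53.222°.
At 642 nm (n = 1.331): cos²i = 0.09645 → i = 71.907°, r = 45.575°, D_min = 230.365°, rainbow angle = 50.365°.
Angular width = |53.222° − 50.365°| = 2.857°.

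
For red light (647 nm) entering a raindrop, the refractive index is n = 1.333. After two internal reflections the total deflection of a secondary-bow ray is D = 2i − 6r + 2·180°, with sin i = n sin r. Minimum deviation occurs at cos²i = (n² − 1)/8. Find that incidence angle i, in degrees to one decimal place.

cos²i = (1.333² − 1)/8 = (1.77689 − 1)/8 = 0.09711.
cos i = 0.31163, so i = 71.843°.

71.8°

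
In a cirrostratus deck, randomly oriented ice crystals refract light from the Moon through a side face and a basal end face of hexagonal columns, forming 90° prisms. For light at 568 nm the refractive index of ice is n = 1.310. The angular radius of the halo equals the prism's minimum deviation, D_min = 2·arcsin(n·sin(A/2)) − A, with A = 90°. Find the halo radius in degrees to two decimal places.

n·sin(A/2) = 1.310 × sin 45° = 1.310 × 0.7071 = 0.9263.
D_min = 2·arcsin(0.9263) − 90° = 2 × 67.867° − 90° = 45.733°.

45.73°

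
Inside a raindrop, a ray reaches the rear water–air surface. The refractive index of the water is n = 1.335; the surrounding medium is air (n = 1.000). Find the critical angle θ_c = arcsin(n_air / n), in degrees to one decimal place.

sin θ_c = n_air / n = 1.000 / 1.335 = 0.7491.
θ_c = arcsin(0.7491) = 48.51°.

48.5°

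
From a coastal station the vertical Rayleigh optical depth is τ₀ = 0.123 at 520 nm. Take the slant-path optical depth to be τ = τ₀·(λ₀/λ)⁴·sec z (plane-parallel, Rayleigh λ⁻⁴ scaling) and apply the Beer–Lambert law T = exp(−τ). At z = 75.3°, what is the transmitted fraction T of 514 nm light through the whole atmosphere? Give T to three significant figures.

0.602

sec 75.3° = 3.9408.
τ = 0.123 × (520/514)⁴ × 3.9408 = 0.123 × 1.0475 × 3.9408 = 0.5077.
T = exp(−0.5077) = 0.6019.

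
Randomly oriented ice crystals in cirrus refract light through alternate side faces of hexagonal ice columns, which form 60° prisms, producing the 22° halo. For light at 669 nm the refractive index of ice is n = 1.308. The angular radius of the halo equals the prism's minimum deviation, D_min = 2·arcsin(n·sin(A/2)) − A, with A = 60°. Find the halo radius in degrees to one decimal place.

21.7°

n·sin(A/2) = 1.308 × sin 30° = 1.308 × 0.5000 = 0.6540.
D_min = 2·arcsin(0.6540) − 60° = 2 × 40.844° − 60° = 21.688°.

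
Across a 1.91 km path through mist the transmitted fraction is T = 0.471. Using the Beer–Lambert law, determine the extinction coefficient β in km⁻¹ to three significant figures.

0.394 km⁻¹

Beer–Lambert: T = exp(−βL) ⇒ β = −ln(T)/L = −ln(0.471)/1.91 = 0.7529/1.91 = 0.3942 km⁻¹.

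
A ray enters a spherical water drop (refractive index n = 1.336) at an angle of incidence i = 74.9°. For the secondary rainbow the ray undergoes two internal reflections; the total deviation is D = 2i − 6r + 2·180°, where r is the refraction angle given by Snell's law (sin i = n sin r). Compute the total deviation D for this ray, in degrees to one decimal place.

sin r = sin 74.9° / 1.336 = 0.9655/1.336 = 0.7227; r = 46.27°.
D = 2·74.9° − 6·46.27° + 2·180° = 149.80° − 277.65° + 360° = 232.15°.

232.2°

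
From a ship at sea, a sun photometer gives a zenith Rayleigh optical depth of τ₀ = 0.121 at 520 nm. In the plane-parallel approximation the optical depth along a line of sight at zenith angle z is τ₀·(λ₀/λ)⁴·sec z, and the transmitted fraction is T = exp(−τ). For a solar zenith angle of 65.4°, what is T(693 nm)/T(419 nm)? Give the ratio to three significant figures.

Airmass: sec 65.4° = 2.4022.
τ(693 nm) = 0.121 × (520/693)⁴ × 2.4022 = 0.121 × 0.3170 × 2.4022 = 0.0921.
τ(419 nm) = 0.121 × (520/419)⁴ × 2.4022 = 0.121 × 2.3722 × 2.4022 = 0.6895.
T(693)/T(419) = exp(τ_B − τ_A) = exp(0.5974) = 1.8174.

1.82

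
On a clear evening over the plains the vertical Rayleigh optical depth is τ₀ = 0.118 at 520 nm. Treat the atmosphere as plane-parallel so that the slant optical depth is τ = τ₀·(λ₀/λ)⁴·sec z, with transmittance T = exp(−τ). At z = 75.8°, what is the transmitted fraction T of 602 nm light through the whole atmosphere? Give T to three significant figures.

0.765

sec 75.8° = 4.0765.
τ = 0.118 × (520/602)⁴ × 4.0765 = 0.118 × 0.5567 × 4.0765 = 0.2678.
T = exp(−0.2678) = 0.7651.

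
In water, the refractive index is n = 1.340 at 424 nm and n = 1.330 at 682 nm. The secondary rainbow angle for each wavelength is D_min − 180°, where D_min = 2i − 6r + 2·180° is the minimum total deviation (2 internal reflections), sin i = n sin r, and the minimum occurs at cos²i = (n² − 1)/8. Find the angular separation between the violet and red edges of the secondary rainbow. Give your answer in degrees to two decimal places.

2.61°

At 424 nm (n = 1.340): cos²i = 0.09945 → i = 71.618°, r = 45.088°, D_min = 232.709°, rainbow angle = 52.709°.
At 682 nm (n = 1.330): cos²i = 0.09611 → i = 71.940°, r = 45.630°, D_min = 230.101°, rainbow angle = 50.101°.
Angular width = |52.709° − 50.101°| = 2.608°.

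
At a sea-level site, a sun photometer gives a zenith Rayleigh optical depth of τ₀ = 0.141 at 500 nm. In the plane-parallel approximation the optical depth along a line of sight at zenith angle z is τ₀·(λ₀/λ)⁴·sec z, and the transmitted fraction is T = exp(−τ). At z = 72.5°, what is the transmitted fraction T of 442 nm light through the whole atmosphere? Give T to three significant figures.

sec 72.5° = 3.3255.
τ = 0.141 × (500/442)⁴ × 3.3255 = 0.141 × 1.6375 × 3.3255 = 0.7678.
T = exp(−0.7678) = 0.4640.

0.464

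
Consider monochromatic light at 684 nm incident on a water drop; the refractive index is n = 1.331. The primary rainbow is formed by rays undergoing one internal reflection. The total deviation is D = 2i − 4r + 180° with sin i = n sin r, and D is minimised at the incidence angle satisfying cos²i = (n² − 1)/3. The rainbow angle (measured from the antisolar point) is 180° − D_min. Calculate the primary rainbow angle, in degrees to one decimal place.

cos²i = (1.77156 − 1)/3 = 0.25719; i = arccos(0.50714) = 59.527°.
sin r = sin 59.527°/1.331 = 0.64753; r = 40.356°.
D_min = 2·59.527° − 4·40.356° + 180° = 137.630°.
Rainbow angle = 180° − D_min = 42.370°.

42.4°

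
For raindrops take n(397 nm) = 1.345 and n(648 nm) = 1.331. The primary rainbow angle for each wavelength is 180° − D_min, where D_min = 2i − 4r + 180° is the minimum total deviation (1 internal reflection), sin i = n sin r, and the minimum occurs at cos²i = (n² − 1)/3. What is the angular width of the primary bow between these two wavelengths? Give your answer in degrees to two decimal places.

At 397 nm (n = 1.345): cos²i = 0.26967 → i = 58.715°, r = 39.448°, D_min = 139.635°, rainbow angle = 40.365°.
At 648 nm (n = 1.331): cos²i = 0.25719 → i = 59.527°, r = 40.356°, D_min = 137.630°, rainbow angle = 42.370°.
Angular width = |40.365° − 42.370°| = 2.005°.

2.01°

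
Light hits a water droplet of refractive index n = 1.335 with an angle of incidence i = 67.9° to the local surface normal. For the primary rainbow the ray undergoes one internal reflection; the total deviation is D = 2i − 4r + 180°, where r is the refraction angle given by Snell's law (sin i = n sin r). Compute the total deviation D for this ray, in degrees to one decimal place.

140.0°

sin r = sin 67.9° / 1.335 = 0.9265/1.335 = 0.6940; r = 43.95°.
D = 2·67.9° − 4·43.95° + 180° = 135.80° − 175.80° + 180° = 140.00°.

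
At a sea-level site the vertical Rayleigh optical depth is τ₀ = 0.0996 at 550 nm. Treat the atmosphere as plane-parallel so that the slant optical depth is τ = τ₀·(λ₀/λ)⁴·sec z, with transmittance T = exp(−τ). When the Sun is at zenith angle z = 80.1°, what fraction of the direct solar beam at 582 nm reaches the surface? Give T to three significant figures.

0.630

sec 80.1° = 5.8164.
τ = 0.0996 × (550/582)⁴ × 5.8164 = 0.0996 × 0.7976 × 5.8164 = 0.4620.
T = exp(−0.4620) = 0.6300.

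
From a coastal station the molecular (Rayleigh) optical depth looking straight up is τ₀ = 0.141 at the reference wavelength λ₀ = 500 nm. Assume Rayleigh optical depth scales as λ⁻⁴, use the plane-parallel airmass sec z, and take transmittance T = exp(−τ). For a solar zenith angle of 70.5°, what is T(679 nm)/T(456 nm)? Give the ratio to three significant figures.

1.63

Airmass: sec 70.5° = 2.9957.
τ(679 nm) = 0.141 × (500/679)⁴ × 2.9957 = 0.141 × 0.2940 × 2.9957 = 0.1242.
τ(456 nm) = 0.141 × (500/456)⁴ × 2.9957 = 0.141 × 1.4455 × 2.9957 = 0.6106.
T(679)/T(456) = exp(τ_B − τ_A) = exp(0.4864) = 1.6264.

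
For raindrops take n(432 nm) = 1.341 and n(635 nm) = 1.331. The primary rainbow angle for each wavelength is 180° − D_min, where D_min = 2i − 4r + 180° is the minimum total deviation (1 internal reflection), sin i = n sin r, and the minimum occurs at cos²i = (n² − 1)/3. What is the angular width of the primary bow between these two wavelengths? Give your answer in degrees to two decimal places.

At 432 nm (n = 1.341): cos²i = 0.26609 → i = 58.946°, r = 39.705°, D_min = 139.071°, rainbow angle = 40.929°.
At 635 nm (n = 1.331): cos²i = 0.25719 → i = 59.527°, r = 40.356°, D_min = 137.630°, rainbow angle = 42.370°.
Angular width = |40.929° − 42.370°| = 1.441°.

1.44°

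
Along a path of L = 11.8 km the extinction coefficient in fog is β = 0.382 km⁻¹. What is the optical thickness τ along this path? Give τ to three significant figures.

τ = β·L = 0.382 × 11.8 = 4.5076.

4.51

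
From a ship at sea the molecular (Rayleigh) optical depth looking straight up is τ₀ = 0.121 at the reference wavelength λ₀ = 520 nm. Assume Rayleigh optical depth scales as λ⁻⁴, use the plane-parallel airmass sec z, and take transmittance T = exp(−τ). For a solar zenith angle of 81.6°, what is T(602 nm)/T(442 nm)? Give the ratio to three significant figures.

3.08

Airmass: sec 81.6° = 6.8454.
τ(602 nm) = 0.121 × (520/602)⁴ × 6.8454 = 0.121 × 0.5567 × 6.8454 = 0.4611.
τ(442 nm) = 0.121 × (520/442)⁴ × 6.8454 = 0.121 × 1.9157 × 6.8454 = 1.5868.
T(602)/T(442) = exp(τ_B − τ_A) = exp(1.1256) = 3.0822.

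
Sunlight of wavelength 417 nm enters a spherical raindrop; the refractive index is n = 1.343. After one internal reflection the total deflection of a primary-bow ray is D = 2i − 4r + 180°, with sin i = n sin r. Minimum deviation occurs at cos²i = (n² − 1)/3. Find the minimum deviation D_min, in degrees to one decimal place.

139.4°

cos²i = (1.80365 − 1)/3 = 0.26788; i = arccos(0.51757) = 58.830°.
sin r = sin 58.830°/1.343 = 0.63711; r = 39.577°.
D_min = 2·58.830° − 4·39.577° + 180° = 139.354°.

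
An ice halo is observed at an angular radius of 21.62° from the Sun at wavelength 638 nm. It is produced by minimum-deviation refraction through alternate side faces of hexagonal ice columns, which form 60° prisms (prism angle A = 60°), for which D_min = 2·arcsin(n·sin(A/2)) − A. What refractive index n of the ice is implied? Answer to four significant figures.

Rearranging: n = sin((D_min + A)/2) / sin(A/2).
(D_min + A)/2 = (21.62° + 60°)/2 = 40.810°.
n = sin 40.810° / sin 30° = 0.6536 / 0.5000 = 1.3071.

1.307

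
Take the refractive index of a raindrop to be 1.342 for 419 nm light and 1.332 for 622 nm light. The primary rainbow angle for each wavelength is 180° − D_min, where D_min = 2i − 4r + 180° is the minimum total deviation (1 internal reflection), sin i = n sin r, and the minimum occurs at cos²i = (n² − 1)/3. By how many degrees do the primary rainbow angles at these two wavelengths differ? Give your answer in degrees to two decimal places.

1.44°

At 419 nm (n = 1.342): cos²i = 0.26699 → i = 58.888°, r = 39.641°, D_min = 139.213°, rainbow angle = 40.787°.
At 622 nm (n = 1.332): cos²i = 0.25807 → i = 59.469°, r = 40.290°, D_min = 137.776°, rainbow angle = 42.224°.
Angular width = |40.787° − 42.224°| = 1.437°.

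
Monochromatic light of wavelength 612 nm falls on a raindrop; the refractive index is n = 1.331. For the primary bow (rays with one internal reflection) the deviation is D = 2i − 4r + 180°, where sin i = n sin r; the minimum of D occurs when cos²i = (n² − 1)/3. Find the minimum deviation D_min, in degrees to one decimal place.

cos²i = (1.77156 − 1)/3 = 0.25719; i = arccos(0.50714) = 59.527°.
sin r = sin 59.527°/1.331 = 0.64753; r = 40.356°.
D_min = 2·59.527° − 4·40.356° + 180° = 137.630°.

137.6°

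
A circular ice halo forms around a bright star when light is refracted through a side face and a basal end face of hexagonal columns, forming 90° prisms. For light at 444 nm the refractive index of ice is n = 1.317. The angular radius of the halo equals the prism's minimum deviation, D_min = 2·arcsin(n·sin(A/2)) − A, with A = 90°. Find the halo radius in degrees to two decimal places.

n·sin(A/2) = 1.317 × sin 45° = 1.317 × 0.7071 = 0.9313.
D_min = 2·arcsin(0.9313) − 90° = 2 × 68.632° − 90° = 47.264°.

47.26°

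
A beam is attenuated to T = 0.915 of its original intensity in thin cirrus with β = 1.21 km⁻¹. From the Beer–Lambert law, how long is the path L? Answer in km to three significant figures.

Beer–Lambert: T = exp(−βL) ⇒ L = −ln(T)/β = −ln(0.915)/1.21 = 0.0888/1.21 = 0.07341 km.

0.0734 km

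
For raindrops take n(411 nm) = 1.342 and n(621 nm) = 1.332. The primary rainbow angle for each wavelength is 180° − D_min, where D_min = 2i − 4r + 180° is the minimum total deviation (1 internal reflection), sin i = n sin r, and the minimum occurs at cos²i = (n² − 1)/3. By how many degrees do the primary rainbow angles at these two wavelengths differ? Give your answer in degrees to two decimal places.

1.44°

At 411 nm (n = 1.342): cos²i = 0.26699 → i = 58.888°, r = 39.641°, D_min = 139.213°, rainbow angle = 40.787°.
At 621 nm (n = 1.332): cos²i = 0.25807 → i = 59.469°, r = 40.290°, D_min = 137.776°, rainbow angle = 42.224°.
Angular width = |40.787° − 42.224°| = 1.437°.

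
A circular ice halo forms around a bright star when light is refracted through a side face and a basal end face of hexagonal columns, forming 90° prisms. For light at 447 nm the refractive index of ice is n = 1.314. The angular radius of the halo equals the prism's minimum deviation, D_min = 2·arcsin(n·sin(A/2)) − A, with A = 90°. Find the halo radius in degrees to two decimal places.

46.60°

n·sin(A/2) = 1.314 × sin 45° = 1.314 × 0.7071 = 0.9291.
D_min = 2·arcsin(0.9291) − 90° = 2 × 68.301° − 90° = 46.602°.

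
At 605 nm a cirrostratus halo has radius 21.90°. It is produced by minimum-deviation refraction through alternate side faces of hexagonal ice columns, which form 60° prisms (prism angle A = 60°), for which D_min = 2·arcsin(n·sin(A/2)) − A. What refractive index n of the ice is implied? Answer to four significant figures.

1.311

Rearranging: n = sin((D_min + A)/2) / sin(A/2).
(D_min + A)/2 = (21.90° + 60°)/2 = 40.950°.
n = sin 40.950° / sin 30° = 0.6554 / 0.5000 = 1.3108.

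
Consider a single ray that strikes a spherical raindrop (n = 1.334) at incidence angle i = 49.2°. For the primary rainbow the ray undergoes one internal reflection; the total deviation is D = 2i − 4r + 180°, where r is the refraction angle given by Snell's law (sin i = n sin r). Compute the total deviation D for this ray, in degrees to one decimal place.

140.1°

sin r = sin 49.2° / 1.334 = 0.7570/1.334 = 0.5675; r = 34.57°.
D = 2·49.2° − 4·34.57° + 180° = 98.40° − 138.29° + 180° = 140.11°.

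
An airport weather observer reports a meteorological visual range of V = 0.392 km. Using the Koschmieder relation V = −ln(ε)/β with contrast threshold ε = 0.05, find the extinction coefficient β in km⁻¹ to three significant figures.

7.64 km⁻¹

β = −ln(0.05) / V = 2.996 / 0.392 = 7.6422 km⁻¹.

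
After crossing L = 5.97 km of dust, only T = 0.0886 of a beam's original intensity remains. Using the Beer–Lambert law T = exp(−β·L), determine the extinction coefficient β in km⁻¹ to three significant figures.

Beer–Lambert: T = exp(−βL) ⇒ β = −ln(T)/L = −ln(0.0886)/5.97 = 2.4236/5.97 = 0.406 km⁻¹.

0.406 km⁻¹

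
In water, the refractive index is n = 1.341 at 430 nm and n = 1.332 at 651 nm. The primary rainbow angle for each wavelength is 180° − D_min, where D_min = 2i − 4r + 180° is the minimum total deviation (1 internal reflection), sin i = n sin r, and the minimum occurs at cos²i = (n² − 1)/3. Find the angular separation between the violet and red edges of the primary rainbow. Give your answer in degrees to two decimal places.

At 430 nm (n = 1.341): cos²i = 0.26609 → i = 58.946°, r = 39.705°, D_min = 139.071°, rainbow angle = 40.929°.
At 651 nm (n = 1.332): cos²i = 0.25807 → i = 59.469°, r = 40.290°, D_min = 137.776°, rainbow angle = 42.224°.
Angular width = |40.929° − 42.224°| = 1.295°.

1.29°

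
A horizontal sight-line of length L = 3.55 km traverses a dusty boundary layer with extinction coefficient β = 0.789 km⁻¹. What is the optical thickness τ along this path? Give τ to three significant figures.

τ = β·L = 0.789 × 3.55 = 2.8009.

2.80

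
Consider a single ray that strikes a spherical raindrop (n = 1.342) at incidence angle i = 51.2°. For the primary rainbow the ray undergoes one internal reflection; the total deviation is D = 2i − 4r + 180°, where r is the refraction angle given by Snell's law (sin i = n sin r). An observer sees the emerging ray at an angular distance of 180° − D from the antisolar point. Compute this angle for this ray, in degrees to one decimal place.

sin r = sin 51.2° / 1.342 = 0.7793/1.342 = 0.5807; r = 35.50°.
D = 2·51.2° − 4·35.50° + 180° = 102.40° − 142.01° + 180° = 140.39°.
Angle from antisolar point = 180° − D = 39.61°.

39.6°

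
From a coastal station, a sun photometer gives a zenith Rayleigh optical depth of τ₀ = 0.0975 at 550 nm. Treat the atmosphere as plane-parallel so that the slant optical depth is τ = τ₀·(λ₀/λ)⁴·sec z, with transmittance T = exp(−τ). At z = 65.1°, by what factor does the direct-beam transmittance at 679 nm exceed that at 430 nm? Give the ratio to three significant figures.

1.68

Airmass: sec 65.1° = 2.3751.
τ(679 nm) = 0.0975 × (550/679)⁴ × 2.3751 = 0.0975 × 0.4305 × 2.3751 = 0.0997.
τ(430 nm) = 0.0975 × (550/430)⁴ × 2.3751 = 0.0975 × 2.6766 × 2.3751 = 0.6198.
T(679)/T(430) = exp(τ_B − τ_A) = exp(0.5201) = 1.6822.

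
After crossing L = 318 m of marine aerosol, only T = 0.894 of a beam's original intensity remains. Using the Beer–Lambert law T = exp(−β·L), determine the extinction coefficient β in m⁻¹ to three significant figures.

Beer–Lambert: T = exp(−βL) ⇒ β = −ln(T)/L = −ln(0.894)/318 = 0.1120/318 = 0.0003524 m⁻¹.

0.000352 m⁻¹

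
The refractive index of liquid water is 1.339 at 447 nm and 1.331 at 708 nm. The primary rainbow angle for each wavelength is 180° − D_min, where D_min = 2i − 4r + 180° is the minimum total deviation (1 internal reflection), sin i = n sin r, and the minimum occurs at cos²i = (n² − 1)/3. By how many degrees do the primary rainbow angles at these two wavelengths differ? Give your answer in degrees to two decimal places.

1.16°

At 447 nm (n = 1.339): cos²i = 0.26431 → i = 59.062°, r = 39.834°, D_min = 138.786°, rainbow angle = 41.214°.
At 708 nm (n = 1.331): cos²i = 0.25719 → i = 59.527°, r = 40.356°, D_min = 137.630°, rainbow angle = 42.370°.
Angular width = |41.214° − 42.370°| = 1.156°.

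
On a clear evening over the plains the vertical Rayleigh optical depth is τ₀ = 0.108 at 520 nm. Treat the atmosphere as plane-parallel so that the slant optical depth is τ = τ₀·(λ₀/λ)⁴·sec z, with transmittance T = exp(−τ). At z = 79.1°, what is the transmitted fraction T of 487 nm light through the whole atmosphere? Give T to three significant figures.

sec 79.1° = 5.2883.
τ = 0.108 × (520/487)⁴ × 5.2883 = 0.108 × 1.2999 × 5.2883 = 0.7424.
T = exp(−0.7424) = 0.4760.

0.476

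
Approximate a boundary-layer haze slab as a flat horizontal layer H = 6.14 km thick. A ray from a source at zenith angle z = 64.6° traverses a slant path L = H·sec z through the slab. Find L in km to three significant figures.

14.3 km

sec z = 1/cos 64.6° = 2.3314.
L = 6.14 × 2.3314 = 14.315 km.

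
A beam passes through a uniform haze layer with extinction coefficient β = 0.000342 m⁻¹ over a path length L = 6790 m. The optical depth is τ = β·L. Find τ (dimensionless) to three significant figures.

τ = β·L = 0.000342 × 6790 = 2.3222.

2.32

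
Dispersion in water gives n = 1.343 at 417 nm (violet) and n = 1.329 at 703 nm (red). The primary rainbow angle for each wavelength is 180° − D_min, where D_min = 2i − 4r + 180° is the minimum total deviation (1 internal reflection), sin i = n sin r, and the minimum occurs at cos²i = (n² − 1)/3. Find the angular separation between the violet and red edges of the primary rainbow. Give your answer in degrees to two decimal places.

2.02°

At 417 nm (n = 1.343): cos²i = 0.26788 → i = 58.830°, r = 39.577°, D_min = 139.354°, rainbow angle = 40.646°.
At 703 nm (n = 1.329): cos²i = 0.25541 → i = 59.643°, r = 40.487°, D_min = 137.337°, rainbow angle = 42.663°.
Angular width = |40.646° − 42.663°| = 2.017°.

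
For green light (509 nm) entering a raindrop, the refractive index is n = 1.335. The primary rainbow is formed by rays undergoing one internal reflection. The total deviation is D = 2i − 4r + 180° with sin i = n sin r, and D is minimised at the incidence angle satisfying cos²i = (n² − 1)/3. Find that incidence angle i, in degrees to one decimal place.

cos²i = (1.335² − 1)/3 = (1.78222 − 1)/3 = 0.26074.
cos i = 0.51063, so i = 59.294°.

59.3°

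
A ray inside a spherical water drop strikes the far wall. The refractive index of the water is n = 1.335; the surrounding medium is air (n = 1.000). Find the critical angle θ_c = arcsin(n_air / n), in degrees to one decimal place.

sin θ_c = n_air / n = 1.000 / 1.335 = 0.7491.
θ_c = arcsin(0.7491) = 48.51°.

48.5°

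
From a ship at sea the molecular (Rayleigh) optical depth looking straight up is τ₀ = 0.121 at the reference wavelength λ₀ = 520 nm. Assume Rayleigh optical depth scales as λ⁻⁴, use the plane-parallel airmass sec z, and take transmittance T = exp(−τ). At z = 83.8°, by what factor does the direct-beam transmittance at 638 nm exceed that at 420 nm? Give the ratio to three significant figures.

8.48

Airmass: sec 83.8° = 9.2593.
τ(638 nm) = 0.121 × (520/638)⁴ × 9.2593 = 0.121 × 0.4413 × 9.2593 = 0.4944.
τ(420 nm) = 0.121 × (520/420)⁴ × 9.2593 = 0.121 × 2.3497 × 9.2593 = 2.6326.
T(638)/T(420) = exp(τ_B − τ_A) = exp(2.1382) = 8.4838.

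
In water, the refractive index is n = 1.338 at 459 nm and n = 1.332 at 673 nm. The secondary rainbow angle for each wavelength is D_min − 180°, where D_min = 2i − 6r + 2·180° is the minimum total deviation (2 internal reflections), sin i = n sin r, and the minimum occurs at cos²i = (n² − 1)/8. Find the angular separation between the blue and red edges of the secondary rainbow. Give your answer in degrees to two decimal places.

1.56°

At 459 nm (n = 1.338): cos²i = 0.09878 → i = 71.682°, r = 45.195°, D_min = 232.193°, rainbow angle = 52.193°.
At 673 nm (n = 1.332): cos²i = 0.09678 → i = 71.875°, r = 45.520°, D_min = 230.628°, rainbow angle = 50.628°.
Angular width = |52.193° − 50.628°| = 1.564°.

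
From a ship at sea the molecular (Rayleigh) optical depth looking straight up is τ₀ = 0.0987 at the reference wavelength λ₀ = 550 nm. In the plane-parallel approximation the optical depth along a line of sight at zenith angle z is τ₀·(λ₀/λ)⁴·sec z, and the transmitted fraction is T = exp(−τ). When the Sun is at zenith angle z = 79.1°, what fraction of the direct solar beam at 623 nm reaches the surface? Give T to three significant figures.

sec 79.1° = 5.2883.
τ = 0.0987 × (550/623)⁴ × 5.2883 = 0.0987 × 0.6074 × 5.2883 = 0.3171.
T = exp(−0.3171) = 0.7283.

0.728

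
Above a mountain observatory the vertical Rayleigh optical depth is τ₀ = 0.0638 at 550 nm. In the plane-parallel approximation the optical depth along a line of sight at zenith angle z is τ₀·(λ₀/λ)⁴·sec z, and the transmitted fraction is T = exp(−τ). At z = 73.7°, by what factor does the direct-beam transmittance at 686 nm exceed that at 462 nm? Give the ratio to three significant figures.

Airmass: sec 73.7° = 3.5629.
τ(686 nm) = 0.0638 × (550/686)⁴ × 3.5629 = 0.0638 × 0.4132 × 3.5629 = 0.0939.
τ(462 nm) = 0.0638 × (550/462)⁴ × 3.5629 = 0.0638 × 2.0086 × 3.5629 = 0.4566.
T(686)/T(462) = exp(τ_B − τ_A) = exp(0.3626) = 1.4371.

1.44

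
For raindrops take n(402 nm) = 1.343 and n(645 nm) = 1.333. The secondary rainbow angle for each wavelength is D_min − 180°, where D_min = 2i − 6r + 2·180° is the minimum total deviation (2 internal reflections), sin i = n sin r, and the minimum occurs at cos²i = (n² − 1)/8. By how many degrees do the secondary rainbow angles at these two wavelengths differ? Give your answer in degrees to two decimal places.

2.59°

At 402 nm (n = 1.343): cos²i = 0.10046 → i = 71.522°, r = 44.928°, D_min = 233.478°, rainbow angle = 53.478°.
At 645 nm (n = 1.333): cos²i = 0.09711 → i = 71.843°, r = 45.466°, D_min = 230.891°, rainbow angle = 50.891°.
Angular width = |53.478° − 50.891°| = 2.587°.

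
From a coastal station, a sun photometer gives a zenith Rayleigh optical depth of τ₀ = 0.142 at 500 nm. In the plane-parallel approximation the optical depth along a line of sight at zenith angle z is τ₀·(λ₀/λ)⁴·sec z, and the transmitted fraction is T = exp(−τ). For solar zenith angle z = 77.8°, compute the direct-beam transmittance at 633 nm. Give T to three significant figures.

0.770

sec 77.8° = 4.7321.
τ = 0.142 × (500/633)⁴ × 4.7321 = 0.142 × 0.3893 × 4.7321 = 0.2616.
T = exp(−0.2616) = 0.7698.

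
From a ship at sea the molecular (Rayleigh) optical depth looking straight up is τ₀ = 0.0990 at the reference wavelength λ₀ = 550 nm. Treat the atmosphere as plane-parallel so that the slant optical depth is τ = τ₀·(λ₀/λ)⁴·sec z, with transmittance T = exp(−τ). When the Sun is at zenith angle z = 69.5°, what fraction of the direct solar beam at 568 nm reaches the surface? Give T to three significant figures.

0.780

sec 69.5° = 2.8555.
τ = 0.0990 × (550/568)⁴ × 2.8555 = 0.0990 × 0.8791 × 2.8555 = 0.2485.
T = exp(−0.2485) = 0.7800.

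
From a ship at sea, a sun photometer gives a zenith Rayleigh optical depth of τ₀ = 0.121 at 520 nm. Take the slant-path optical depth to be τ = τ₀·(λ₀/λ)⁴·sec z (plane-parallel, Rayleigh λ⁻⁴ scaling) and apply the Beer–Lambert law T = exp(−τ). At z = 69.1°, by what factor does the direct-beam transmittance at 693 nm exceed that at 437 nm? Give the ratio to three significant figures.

Airmass: sec 69.1° = 2.8032.
τ(693 nm) = 0.121 × (520/693)⁴ × 2.8032 = 0.121 × 0.3170 × 2.8032 = 0.1075.
τ(437 nm) = 0.121 × (520/437)⁴ × 2.8032 = 0.121 × 2.0049 × 2.8032 = 0.6800.
T(693)/T(437) = exp(τ_B − τ_A) = exp(0.5725) = 1.7727.

1.77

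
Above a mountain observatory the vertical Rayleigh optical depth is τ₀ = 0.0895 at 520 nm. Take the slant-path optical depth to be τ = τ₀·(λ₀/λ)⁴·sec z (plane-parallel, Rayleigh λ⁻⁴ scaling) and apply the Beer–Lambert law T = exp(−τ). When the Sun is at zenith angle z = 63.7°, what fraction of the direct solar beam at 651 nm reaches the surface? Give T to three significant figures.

0.921

sec 63.7° = 2.2570.
τ = 0.0895 × (520/651)⁴ × 2.2570 = 0.0895 × 0.4071 × 2.2570 = 0.0822.
T = exp(−0.0822) = 0.9211.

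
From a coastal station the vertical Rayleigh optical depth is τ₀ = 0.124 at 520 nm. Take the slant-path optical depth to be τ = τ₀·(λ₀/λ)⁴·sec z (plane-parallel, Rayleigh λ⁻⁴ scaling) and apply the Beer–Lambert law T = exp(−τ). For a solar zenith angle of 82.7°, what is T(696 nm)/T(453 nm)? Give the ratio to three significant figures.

Airmass: sec 82.7° = 7.8700.
τ(696 nm) = 0.124 × (520/696)⁴ × 7.8700 = 0.124 × 0.3116 × 7.8700 = 0.3041.
τ(453 nm) = 0.124 × (520/453)⁴ × 7.8700 = 0.124 × 1.7363 × 7.8700 = 1.6944.
T(696)/T(453) = exp(τ_B − τ_A) = exp(1.3903) = 4.0162.

4.02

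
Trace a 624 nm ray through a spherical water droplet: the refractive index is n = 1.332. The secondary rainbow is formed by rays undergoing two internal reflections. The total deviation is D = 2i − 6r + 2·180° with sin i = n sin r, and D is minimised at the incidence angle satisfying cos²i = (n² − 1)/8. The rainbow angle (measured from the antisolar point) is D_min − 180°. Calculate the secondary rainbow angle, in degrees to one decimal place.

50.6°

cos²i = (1.77422 − 1)/8 = 0.09678; i = arccos(0.31109) = 71.875°.
sin r = sin 71.875°/1.332 = 0.71350; r = 45.520°.
D_min = 2·71.875° − 6·45.520° + 360° = 230.628°.
Rainbow angle = D_min − 180° = 50.628°.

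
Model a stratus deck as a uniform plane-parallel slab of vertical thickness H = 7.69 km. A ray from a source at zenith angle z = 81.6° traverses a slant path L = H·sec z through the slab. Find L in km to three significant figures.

52.6 km

sec z = 1/cos 81.6° = 6.8454.
L = 7.69 × 6.8454 = 52.641 km.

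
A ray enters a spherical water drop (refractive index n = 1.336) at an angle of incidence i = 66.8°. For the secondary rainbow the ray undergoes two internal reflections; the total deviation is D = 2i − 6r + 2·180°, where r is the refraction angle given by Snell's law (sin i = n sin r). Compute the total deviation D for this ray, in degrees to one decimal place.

232.8°

sin r = sin 66.8° / 1.336 = 0.9191/1.336 = 0.6880; r = 43.47°.
D = 2·66.8° − 6·43.47° + 2·180° = 133.60° − 260.82° + 360° = 232.78°.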